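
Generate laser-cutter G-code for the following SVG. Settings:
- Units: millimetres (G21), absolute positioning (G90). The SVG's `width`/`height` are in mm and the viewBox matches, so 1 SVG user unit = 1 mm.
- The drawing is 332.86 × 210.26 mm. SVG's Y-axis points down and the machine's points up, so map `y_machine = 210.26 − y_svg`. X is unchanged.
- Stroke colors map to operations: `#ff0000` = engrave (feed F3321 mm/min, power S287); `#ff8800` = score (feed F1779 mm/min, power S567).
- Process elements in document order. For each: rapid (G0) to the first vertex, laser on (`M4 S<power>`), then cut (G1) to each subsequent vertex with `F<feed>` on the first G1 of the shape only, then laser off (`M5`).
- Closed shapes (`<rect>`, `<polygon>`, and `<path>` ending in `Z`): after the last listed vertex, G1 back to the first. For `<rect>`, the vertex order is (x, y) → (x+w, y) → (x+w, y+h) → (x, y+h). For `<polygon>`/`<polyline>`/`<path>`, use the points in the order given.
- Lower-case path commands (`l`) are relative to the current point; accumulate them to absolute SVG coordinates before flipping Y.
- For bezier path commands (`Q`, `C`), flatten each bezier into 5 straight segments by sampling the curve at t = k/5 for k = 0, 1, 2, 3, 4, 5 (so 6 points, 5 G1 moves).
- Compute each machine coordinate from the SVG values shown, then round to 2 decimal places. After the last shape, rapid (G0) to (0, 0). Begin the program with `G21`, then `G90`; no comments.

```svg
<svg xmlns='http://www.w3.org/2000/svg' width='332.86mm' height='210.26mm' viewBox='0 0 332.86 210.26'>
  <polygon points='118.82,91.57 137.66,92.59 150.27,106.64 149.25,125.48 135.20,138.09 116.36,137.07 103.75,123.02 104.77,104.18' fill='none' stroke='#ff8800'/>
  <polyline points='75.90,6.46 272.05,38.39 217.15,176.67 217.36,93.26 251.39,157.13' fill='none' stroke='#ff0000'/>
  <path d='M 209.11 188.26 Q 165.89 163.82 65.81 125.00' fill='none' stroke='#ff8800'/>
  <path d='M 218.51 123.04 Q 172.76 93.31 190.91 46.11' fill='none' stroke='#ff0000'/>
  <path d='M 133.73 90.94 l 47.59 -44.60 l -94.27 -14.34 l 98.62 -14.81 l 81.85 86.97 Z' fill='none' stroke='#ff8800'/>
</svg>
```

Since the viewBox matches the mm dimensions, user units are millimetres directly. The only transform is the Y-flip y_m = 210.26 − y_svg.

Shape 1 is a regular polygon drawn with `<polygon>`. Its stroke #ff8800 means score at S567, F1779. After flipping Y the toolpath is (118.82,118.69) → (137.66,117.67) → (150.27,103.62) → (149.25,84.78) → (135.20,72.17) → (116.36,73.19) → (103.75,87.24) → (104.77,106.08) → (118.82,118.69), returning to the start.

Shape 2 is a open polyline drawn with `<polyline>`. Its stroke #ff0000 means engrave at S287, F3321. After flipping Y the toolpath is (75.90,203.80) → (272.05,171.87) → (217.15,33.59) → (217.36,117.00) → (251.39,53.13).

Shape 3 is a quadratic bezier drawn with `<path>`. Its stroke #ff8800 means score at S567, F1779. After flipping Y the toolpath is (209.11,22.00) → (189.55,32.35) → (165.44,43.85) → (136.78,56.50) → (103.57,70.31) → (65.81,85.26).

Shape 4 is a quadratic bezier drawn with `<path>`. Its stroke #ff0000 means engrave at S287, F3321. After flipping Y the toolpath is (218.51,87.22) → (202.77,99.81) → (192.13,113.80) → (186.61,129.19) → (186.21,145.97) → (190.91,164.15).

Shape 5 is a closed polygon drawn with `<path>`. Its stroke #ff8800 means score at S567, F1779. After flipping Y the toolpath is (133.73,119.32) → (181.32,163.92) → (87.05,178.26) → (185.67,193.07) → (267.52,106.10) → (133.73,119.32), returning to the start.

G21
G90
G0 X118.82 Y118.69
M4 S567
G1 X137.66 Y117.67 F1779
G1 X150.27 Y103.62
G1 X149.25 Y84.78
G1 X135.20 Y72.17
G1 X116.36 Y73.19
G1 X103.75 Y87.24
G1 X104.77 Y106.08
G1 X118.82 Y118.69
M5
G0 X75.90 Y203.80
M4 S287
G1 X272.05 Y171.87 F3321
G1 X217.15 Y33.59
G1 X217.36 Y117.00
G1 X251.39 Y53.13
M5
G0 X209.11 Y22.00
M4 S567
G1 X189.55 Y32.35 F1779
G1 X165.44 Y43.85
G1 X136.78 Y56.50
G1 X103.57 Y70.31
G1 X65.81 Y85.26
M5
G0 X218.51 Y87.22
M4 S287
G1 X202.77 Y99.81 F3321
G1 X192.13 Y113.80
G1 X186.61 Y129.19
G1 X186.21 Y145.97
G1 X190.91 Y164.15
M5
G0 X133.73 Y119.32
M4 S567
G1 X181.32 Y163.92 F1779
G1 X87.05 Y178.26
G1 X185.67 Y193.07
G1 X267.52 Y106.10
G1 X133.73 Y119.32
M5
G0 X0.00 Y0.00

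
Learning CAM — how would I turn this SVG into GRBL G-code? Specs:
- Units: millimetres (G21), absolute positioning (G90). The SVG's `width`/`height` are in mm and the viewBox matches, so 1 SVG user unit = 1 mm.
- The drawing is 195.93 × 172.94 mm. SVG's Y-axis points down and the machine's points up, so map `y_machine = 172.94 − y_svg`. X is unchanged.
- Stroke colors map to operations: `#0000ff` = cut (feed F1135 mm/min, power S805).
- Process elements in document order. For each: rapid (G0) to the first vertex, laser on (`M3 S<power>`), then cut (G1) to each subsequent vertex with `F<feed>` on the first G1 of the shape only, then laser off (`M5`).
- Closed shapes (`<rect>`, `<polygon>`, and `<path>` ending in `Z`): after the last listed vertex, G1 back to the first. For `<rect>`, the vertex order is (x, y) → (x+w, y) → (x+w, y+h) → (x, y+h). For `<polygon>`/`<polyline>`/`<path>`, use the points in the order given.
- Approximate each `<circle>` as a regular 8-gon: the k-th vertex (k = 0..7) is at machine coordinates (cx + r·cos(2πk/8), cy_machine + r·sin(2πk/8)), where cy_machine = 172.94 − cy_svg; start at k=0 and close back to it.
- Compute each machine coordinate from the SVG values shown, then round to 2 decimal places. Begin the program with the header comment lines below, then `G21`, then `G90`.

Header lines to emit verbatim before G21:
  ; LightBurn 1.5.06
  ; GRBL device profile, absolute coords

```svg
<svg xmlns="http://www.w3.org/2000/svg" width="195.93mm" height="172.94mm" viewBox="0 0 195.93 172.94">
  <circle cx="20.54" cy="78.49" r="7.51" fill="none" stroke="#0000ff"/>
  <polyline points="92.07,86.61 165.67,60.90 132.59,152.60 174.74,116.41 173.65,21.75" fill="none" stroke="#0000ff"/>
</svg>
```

; LightBurn 1.5.06
; GRBL device profile, absolute coords
G21
G90
G0 X28.05 Y94.45
M3 S805
G1 X25.85 Y99.76 F1135
G1 X20.54 Y101.96
G1 X15.23 Y99.76
G1 X13.03 Y94.45
G1 X15.23 Y89.14
G1 X20.54 Y86.94
G1 X25.85 Y89.14
G1 X28.05 Y94.45
M5
G0 X92.07 Y86.33
M3 S805
G1 X165.67 Y112.04 F1135
G1 X132.59 Y20.34
G1 X174.74 Y56.53
G1 X173.65 Y151.19
M5

1 u = 1 mm; y_m = 172.94 − y.

[1] `<circle>` circle, #0000ff→cut S805 F1135: (28.05,94.45) → (25.85,99.76) → (20.54,101.96) → (15.23,99.76) → (13.03,94.45) → (15.23,89.14) → (20.54,86.94) → (25.85,89.14) → (28.05,94.45) (closed)

[2] `<polyline>` open polyline, #0000ff→cut S805 F1135: (92.07,86.33) → (165.67,112.04) → (132.59,20.34) → (174.74,56.53) → (173.65,151.19)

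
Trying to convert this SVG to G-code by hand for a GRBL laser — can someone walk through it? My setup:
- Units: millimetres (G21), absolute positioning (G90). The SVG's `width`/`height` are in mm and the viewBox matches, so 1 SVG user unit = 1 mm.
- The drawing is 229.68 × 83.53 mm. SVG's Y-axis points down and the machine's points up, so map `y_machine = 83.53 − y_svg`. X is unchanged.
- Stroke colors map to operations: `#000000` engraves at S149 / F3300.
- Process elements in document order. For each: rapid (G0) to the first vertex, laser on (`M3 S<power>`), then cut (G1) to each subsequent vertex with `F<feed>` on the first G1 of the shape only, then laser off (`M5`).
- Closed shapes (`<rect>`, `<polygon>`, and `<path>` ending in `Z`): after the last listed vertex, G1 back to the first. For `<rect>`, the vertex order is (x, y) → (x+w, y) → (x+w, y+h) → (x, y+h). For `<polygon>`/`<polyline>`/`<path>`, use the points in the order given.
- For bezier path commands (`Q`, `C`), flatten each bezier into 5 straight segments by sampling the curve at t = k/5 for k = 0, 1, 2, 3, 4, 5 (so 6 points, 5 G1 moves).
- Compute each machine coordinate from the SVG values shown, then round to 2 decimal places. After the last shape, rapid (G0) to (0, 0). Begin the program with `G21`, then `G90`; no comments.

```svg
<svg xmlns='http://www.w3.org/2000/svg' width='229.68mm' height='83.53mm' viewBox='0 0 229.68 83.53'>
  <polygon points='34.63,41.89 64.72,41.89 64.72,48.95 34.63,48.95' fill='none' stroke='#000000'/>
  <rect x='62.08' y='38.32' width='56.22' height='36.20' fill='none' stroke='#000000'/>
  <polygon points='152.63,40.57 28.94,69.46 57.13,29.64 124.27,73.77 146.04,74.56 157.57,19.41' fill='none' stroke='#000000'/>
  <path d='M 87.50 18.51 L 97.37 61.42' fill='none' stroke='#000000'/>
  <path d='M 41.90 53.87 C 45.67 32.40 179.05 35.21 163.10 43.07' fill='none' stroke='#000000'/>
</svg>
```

G21
G90
G0 X34.63 Y41.64
M3 S149
G1 X64.72 Y41.64 F3300
G1 X64.72 Y34.58
G1 X34.63 Y34.58
G1 X34.63 Y41.64
M5
G0 X62.08 Y45.21
M3 S149
G1 X118.30 Y45.21 F3300
G1 X118.30 Y9.01
G1 X62.08 Y9.01
G1 X62.08 Y45.21
M5
G0 X152.63 Y42.96
M3 S149
G1 X28.94 Y14.07 F3300
G1 X57.13 Y53.89
G1 X124.27 Y9.76
G1 X146.04 Y8.97
G1 X157.57 Y64.12
G1 X152.63 Y42.96
M5
G0 X87.50 Y65.02
M3 S149
G1 X97.37 Y22.11 F3300
M5
G0 X41.90 Y29.66
M3 S149
G1 X57.48 Y39.78 F3300
G1 X90.78 Y45.00
G1 X128.41 Y46.24
G1 X156.98 Y44.42
G1 X163.10 Y40.46
M5
G0 X0.00 Y0.00

Since the viewBox matches the mm dimensions, user units are millimetres directly. The only transform is the Y-flip y_m = 83.53 − y_svg.

Shape 1 is a rectangle drawn with `<polygon>`. Its stroke #000000 means engrave at S149, F3300. After flipping Y the toolpath is (34.63,41.64) → (64.72,41.64) → (64.72,34.58) → (34.63,34.58) → (34.63,41.64), returning to the start.

Shape 2 is a rectangle drawn with `<rect>`. Its stroke #000000 means engrave at S149, F3300. After flipping Y the toolpath is (62.08,45.21) → (118.30,45.21) → (118.30,9.01) → (62.08,9.01) → (62.08,45.21), returning to the start.

Shape 3 is a closed polygon drawn with `<polygon>`. Its stroke #000000 means engrave at S149, F3300. After flipping Y the toolpath is (152.63,42.96) → (28.94,14.07) → (57.13,53.89) → (124.27,9.76) → (146.04,8.97) → (157.57,64.12) → (152.63,42.96), returning to the start.

Shape 4 is a line segment drawn with `<path>`. Its stroke #000000 means engrave at S149, F3300. After flipping Y the toolpath is (87.50,65.02) → (97.37,22.11).

Shape 5 is a cubic bezier drawn with `<path>`. Its stroke #000000 means engrave at S149, F3300. After flipping Y the toolpath is (41.90,29.66) → (57.48,39.78) → (90.78,45.00) → (128.41,46.24) → (156.98,44.42) → (163.10,40.46).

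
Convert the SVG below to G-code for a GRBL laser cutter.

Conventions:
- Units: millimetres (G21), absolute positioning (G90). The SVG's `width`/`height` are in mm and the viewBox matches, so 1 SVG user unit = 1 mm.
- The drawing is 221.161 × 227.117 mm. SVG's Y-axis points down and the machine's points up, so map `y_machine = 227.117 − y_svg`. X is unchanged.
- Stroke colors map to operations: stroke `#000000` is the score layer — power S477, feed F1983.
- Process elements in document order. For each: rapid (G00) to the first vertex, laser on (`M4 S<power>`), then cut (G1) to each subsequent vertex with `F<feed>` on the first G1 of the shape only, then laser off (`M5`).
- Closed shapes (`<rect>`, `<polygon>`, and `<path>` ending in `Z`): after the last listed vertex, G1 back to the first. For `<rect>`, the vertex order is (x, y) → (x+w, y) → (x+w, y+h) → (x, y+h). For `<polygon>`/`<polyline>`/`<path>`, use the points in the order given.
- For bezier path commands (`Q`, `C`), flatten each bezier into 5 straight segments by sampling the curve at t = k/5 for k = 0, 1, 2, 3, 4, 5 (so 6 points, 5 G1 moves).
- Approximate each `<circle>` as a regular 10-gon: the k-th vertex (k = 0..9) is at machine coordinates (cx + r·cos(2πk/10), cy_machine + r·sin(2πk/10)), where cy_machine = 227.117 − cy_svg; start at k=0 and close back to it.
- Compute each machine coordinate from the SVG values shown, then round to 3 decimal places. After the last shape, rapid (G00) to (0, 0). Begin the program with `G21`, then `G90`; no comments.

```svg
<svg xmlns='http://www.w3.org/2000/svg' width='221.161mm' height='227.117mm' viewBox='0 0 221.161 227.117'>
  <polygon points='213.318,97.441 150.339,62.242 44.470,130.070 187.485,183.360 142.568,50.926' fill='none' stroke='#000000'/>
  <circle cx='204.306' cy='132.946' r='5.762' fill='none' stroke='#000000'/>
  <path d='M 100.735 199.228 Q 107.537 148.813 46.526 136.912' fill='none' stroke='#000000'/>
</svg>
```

G21
G90
G00 X213.318 Y129.676
M4 S477
G1 X150.339 Y164.875 F1983
G1 X44.470 Y97.047
G1 X187.485 Y43.757
G1 X142.568 Y176.191
G1 X213.318 Y129.676
M5
G00 X210.068 Y94.171
M4 S477
G1 X208.968 Y97.558 F1983
G1 X206.087 Y99.651
G1 X202.525 Y99.651
G1 X199.644 Y97.558
G1 X198.544 Y94.171
G1 X199.644 Y90.784
G1 X202.525 Y88.691
G1 X206.087 Y88.691
G1 X208.968 Y90.784
G1 X210.068 Y94.171
M5
G00 X100.735 Y27.889
M4 S477
G1 X100.743 Y46.514 F1983
G1 X95.327 Y62.059
G1 X84.485 Y74.522
G1 X68.218 Y83.904
G1 X46.526 Y90.205
M5
G00 X0.000 Y0.000

1 u = 1 mm; y_m = 227.117 − y.

[1] `<polygon>` closed polygon, #000000→score S477 F1983: (213.318,129.676) → (150.339,164.875) → (44.470,97.047) → (187.485,43.757) → (142.568,176.191) → (213.318,129.676) (closed)

[2] `<circle>` circle, #000000→score S477 F1983: (210.068,94.171) → (208.968,97.558) → (206.087,99.651) → (202.525,99.651) → (199.644,97.558) → (198.544,94.171) → (199.644,90.784) → (202.525,88.691) → (206.087,88.691) → (208.968,90.784) → (210.068,94.171) (closed)

[3] `<path>` quadratic bezier, #000000→score S477 F1983: (100.735,27.889) → (100.743,46.514) → (95.327,62.059) → (84.485,74.522) → (68.218,83.904) → (46.526,90.205)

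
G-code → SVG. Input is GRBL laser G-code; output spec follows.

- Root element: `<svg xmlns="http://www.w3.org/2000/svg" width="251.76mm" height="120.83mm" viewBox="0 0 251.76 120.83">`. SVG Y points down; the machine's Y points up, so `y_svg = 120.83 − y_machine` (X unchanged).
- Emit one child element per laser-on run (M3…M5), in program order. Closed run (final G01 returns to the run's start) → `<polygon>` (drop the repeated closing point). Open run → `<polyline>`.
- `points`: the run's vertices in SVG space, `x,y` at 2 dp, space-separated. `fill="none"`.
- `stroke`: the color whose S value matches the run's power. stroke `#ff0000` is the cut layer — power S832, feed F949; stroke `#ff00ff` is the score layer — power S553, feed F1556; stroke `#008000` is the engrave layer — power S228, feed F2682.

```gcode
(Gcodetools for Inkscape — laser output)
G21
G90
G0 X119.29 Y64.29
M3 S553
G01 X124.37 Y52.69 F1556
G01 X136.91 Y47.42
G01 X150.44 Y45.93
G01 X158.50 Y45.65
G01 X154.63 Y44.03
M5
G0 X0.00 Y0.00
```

<svg xmlns="http://www.w3.org/2000/svg" width="251.76mm" height="120.83mm" viewBox="0 0 251.76 120.83">
  <polyline points="119.29,56.54 124.37,68.14 136.91,73.41 150.44,74.90 158.50,75.18 154.63,76.80" fill="none" stroke="#ff00ff"/>
</svg>

y_svg = 120.83 − y_m. Every run uses S553, so all elements get stroke `#ff00ff` (score).

[1] open run; points: 119.29,56.54 124.37,68.14 136.91,73.41 150.44,74.90 158.50,75.18 154.63,76.80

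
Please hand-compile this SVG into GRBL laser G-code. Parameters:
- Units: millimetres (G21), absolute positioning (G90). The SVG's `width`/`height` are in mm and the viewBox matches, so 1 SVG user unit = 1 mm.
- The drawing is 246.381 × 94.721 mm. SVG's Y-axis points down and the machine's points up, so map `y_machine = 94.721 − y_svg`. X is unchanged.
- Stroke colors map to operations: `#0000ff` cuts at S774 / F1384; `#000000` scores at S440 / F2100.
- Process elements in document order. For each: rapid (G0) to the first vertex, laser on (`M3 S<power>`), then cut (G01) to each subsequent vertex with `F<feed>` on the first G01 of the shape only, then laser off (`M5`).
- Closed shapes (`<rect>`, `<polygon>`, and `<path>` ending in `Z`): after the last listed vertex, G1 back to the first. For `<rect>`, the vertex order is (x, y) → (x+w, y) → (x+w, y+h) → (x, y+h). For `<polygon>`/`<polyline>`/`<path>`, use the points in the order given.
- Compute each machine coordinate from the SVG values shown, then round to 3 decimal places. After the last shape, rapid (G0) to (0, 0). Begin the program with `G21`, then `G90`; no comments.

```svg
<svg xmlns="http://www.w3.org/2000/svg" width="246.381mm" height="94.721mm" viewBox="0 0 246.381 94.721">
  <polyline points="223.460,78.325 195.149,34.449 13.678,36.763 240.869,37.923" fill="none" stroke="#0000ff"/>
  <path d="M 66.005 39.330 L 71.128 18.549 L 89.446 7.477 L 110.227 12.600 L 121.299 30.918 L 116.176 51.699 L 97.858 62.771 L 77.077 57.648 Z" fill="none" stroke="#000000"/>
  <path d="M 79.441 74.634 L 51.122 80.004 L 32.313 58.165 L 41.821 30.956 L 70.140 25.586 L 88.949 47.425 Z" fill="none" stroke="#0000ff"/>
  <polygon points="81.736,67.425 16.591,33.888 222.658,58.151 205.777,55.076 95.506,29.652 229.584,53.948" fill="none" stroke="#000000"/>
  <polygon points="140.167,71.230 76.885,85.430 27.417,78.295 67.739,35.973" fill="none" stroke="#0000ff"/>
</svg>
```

G21
G90
G0 X223.460 Y16.396
M3 S774
G01 X195.149 Y60.272 F1384
G01 X13.678 Y57.958
G01 X240.869 Y56.798
M5
G0 X66.005 Y55.391
M3 S440
G01 X71.128 Y76.172 F2100
G01 X89.446 Y87.244
G01 X110.227 Y82.121
G01 X121.299 Y63.803
G01 X116.176 Y43.022
G01 X97.858 Y31.950
G01 X77.077 Y37.073
G01 X66.005 Y55.391
M5
G0 X79.441 Y20.087
M3 S774
G01 X51.122 Y14.717 F1384
G01 X32.313 Y36.556
G01 X41.821 Y63.765
G01 X70.140 Y69.135
G01 X88.949 Y47.296
G01 X79.441 Y20.087
M5
G0 X81.736 Y27.296
M3 S440
G01 X16.591 Y60.833 F2100
G01 X222.658 Y36.570
G01 X205.777 Y39.645
G01 X95.506 Y65.069
G01 X229.584 Y40.773
G01 X81.736 Y27.296
M5
G0 X140.167 Y23.491
M3 S774
G01 X76.885 Y9.291 F1384
G01 X27.417 Y16.426
G01 X67.739 Y58.748
G01 X140.167 Y23.491
M5
G0 X0.000 Y0.000

viewBox `0 0 246.381 94.721` with mm width/height → 1 unit = 1 mm. Flip: y_m = 94.721 − y_svg.

**Shape 1** — `<polyline>` open polyline, stroke `#0000ff` → cut (S774, F1384). Machine vertices: (223.460,16.396) → (195.149,60.272) → (13.678,57.958) → (240.869,56.798). Open path.

**Shape 2** — `<path>` regular polygon, stroke `#000000` → score (S440, F2100). Machine vertices: (66.005,55.391) → (71.128,76.172) → (89.446,87.244) → (110.227,82.121) → (121.299,63.803) → (116.176,43.022) → (97.858,31.950) → (77.077,37.073) → (66.005,55.391). Closed: final G1 returns to the first vertex.

**Shape 3** — `<path>` regular polygon, stroke `#0000ff` → cut (S774, F1384). Machine vertices: (79.441,20.087) → (51.122,14.717) → (32.313,36.556) → (41.821,63.765) → (70.140,69.135) → (88.949,47.296) → (79.441,20.087). Closed: final G1 returns to the first vertex.

**Shape 4** — `<polygon>` closed polygon, stroke `#000000` → score (S440, F2100). Machine vertices: (81.736,27.296) → (16.591,60.833) → (222.658,36.570) → (205.777,39.645) → (95.506,65.069) → (229.584,40.773) → (81.736,27.296). Closed: final G1 returns to the first vertex.

**Shape 5** — `<polygon>` closed polygon, stroke `#0000ff` → cut (S774, F1384). Machine vertices: (140.167,23.491) → (76.885,9.291) → (27.417,16.426) → (67.739,58.748) → (140.167,23.491). Closed: final G1 returns to the first vertex.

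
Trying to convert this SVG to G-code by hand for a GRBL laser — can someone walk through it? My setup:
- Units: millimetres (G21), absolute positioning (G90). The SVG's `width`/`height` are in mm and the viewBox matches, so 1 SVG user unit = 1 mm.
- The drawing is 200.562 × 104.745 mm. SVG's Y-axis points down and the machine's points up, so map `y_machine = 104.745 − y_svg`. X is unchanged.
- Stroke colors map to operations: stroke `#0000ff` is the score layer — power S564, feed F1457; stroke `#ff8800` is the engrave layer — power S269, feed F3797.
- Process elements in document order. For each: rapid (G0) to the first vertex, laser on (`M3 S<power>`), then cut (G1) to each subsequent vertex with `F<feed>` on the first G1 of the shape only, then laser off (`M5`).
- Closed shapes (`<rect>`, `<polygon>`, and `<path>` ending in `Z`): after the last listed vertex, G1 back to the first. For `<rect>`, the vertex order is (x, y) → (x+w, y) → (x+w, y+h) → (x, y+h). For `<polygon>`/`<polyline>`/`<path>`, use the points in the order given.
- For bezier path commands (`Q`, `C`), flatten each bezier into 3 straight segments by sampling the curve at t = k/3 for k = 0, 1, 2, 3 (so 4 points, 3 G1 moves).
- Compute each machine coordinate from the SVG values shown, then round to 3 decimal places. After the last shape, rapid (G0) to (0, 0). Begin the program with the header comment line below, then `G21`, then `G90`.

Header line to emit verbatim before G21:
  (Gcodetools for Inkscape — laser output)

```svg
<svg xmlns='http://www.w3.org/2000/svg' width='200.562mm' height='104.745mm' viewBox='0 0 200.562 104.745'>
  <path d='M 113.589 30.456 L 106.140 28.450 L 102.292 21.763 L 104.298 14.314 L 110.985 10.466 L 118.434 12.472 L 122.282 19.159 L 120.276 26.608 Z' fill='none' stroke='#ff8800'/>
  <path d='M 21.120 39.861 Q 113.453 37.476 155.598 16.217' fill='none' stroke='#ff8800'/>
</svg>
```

(Gcodetools for Inkscape — laser output)
G21
G90
G0 X113.589 Y74.289
M3 S269
G1 X106.140 Y76.295 F3797
G1 X102.292 Y82.982
G1 X104.298 Y90.431
G1 X110.985 Y94.279
G1 X118.434 Y92.273
G1 X122.282 Y85.586
G1 X120.276 Y78.137
G1 X113.589 Y74.289
M5
G0 X21.120 Y64.884
M3 S269
G1 X77.099 Y68.571 F3797
G1 X121.925 Y76.452
G1 X155.598 Y88.528
M5
G0 X0.000 Y0.000

1 u = 1 mm; y_m = 104.745 − y.

[1] `<path>` regular polygon, #ff8800→engrave S269 F3797: (113.589,74.289) → (106.140,76.295) → (102.292,82.982) → (104.298,90.431) → (110.985,94.279) → (118.434,92.273) → (122.282,85.586) → (120.276,78.137) → (113.589,74.289) (closed)

[2] `<path>` quadratic bezier, #ff8800→engrave S269 F3797: (21.120,64.884) → (77.099,68.571) → (121.925,76.452) → (155.598,88.528)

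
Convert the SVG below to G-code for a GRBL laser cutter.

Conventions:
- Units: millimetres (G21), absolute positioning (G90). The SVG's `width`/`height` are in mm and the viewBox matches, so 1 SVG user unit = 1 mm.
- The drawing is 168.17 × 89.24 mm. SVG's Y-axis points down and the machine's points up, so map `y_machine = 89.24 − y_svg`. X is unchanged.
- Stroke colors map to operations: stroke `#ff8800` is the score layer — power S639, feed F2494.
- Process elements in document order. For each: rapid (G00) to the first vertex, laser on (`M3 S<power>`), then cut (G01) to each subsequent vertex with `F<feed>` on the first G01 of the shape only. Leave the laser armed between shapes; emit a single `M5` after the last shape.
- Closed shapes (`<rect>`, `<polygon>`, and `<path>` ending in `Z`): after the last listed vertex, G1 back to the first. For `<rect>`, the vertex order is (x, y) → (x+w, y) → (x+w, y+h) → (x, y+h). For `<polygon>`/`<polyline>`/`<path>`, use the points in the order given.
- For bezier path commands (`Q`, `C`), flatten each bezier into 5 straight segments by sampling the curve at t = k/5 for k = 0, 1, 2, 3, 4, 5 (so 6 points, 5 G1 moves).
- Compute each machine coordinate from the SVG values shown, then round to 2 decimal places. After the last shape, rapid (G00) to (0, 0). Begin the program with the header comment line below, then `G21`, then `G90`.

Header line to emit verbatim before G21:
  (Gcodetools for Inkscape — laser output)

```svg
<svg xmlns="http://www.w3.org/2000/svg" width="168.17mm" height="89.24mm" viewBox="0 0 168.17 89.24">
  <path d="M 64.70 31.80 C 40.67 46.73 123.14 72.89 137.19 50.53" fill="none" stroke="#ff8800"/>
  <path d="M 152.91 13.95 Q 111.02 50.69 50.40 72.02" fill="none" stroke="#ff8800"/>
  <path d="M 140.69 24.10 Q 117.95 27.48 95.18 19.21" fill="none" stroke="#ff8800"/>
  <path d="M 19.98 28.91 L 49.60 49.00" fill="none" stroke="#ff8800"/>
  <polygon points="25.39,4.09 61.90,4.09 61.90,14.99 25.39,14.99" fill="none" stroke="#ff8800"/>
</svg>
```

Since the viewBox matches the mm dimensions, user units are millimetres directly. The only transform is the Y-flip y_m = 89.24 − y_svg.

Shape 1 is a cubic bezier drawn with `<path>`. Its stroke #ff8800 means score at S639, F2494. After flipping Y the toolpath is (64.70,57.44) → (61.66,47.61) → (75.79,37.96) → (98.68,31.34) → (121.95,30.64) → (137.19,38.71).

Shape 2 is a quadratic bezier drawn with `<path>`. Its stroke #ff8800 means score at S639, F2494. After flipping Y the toolpath is (152.91,75.29) → (135.40,61.21) → (116.40,48.36) → (95.90,36.75) → (73.90,26.37) → (50.40,17.22).

Shape 3 is a quadratic bezier drawn with `<path>`. Its stroke #ff8800 means score at S639, F2494. After flipping Y the toolpath is (140.69,65.14) → (131.59,64.25) → (122.49,64.30) → (113.39,65.28) → (104.29,67.19) → (95.18,70.03).

Shape 4 is a line segment drawn with `<path>`. Its stroke #ff8800 means score at S639, F2494. After flipping Y the toolpath is (19.98,60.33) → (49.60,40.24).

Shape 5 is a rectangle drawn with `<polygon>`. Its stroke #ff8800 means score at S639, F2494. After flipping Y the toolpath is (25.39,85.15) → (61.90,85.15) → (61.90,74.25) → (25.39,74.25) → (25.39,85.15), returning to the start.

(Gcodetools for Inkscape — laser output)
G21
G90
G00 X64.70 Y57.44
M3 S639
G01 X61.66 Y47.61 F2494
G01 X75.79 Y37.96
G01 X98.68 Y31.34
G01 X121.95 Y30.64
G01 X137.19 Y38.71
G00 X152.91 Y75.29
M3 S639
G01 X135.40 Y61.21 F2494
G01 X116.40 Y48.36
G01 X95.90 Y36.75
G01 X73.90 Y26.37
G01 X50.40 Y17.22
G00 X140.69 Y65.14
M3 S639
G01 X131.59 Y64.25 F2494
G01 X122.49 Y64.30
G01 X113.39 Y65.28
G01 X104.29 Y67.19
G01 X95.18 Y70.03
G00 X19.98 Y60.33
M3 S639
G01 X49.60 Y40.24 F2494
G00 X25.39 Y85.15
M3 S639
G01 X61.90 Y85.15 F2494
G01 X61.90 Y74.25
G01 X25.39 Y74.25
G01 X25.39 Y85.15
M5
G00 X0.00 Y0.00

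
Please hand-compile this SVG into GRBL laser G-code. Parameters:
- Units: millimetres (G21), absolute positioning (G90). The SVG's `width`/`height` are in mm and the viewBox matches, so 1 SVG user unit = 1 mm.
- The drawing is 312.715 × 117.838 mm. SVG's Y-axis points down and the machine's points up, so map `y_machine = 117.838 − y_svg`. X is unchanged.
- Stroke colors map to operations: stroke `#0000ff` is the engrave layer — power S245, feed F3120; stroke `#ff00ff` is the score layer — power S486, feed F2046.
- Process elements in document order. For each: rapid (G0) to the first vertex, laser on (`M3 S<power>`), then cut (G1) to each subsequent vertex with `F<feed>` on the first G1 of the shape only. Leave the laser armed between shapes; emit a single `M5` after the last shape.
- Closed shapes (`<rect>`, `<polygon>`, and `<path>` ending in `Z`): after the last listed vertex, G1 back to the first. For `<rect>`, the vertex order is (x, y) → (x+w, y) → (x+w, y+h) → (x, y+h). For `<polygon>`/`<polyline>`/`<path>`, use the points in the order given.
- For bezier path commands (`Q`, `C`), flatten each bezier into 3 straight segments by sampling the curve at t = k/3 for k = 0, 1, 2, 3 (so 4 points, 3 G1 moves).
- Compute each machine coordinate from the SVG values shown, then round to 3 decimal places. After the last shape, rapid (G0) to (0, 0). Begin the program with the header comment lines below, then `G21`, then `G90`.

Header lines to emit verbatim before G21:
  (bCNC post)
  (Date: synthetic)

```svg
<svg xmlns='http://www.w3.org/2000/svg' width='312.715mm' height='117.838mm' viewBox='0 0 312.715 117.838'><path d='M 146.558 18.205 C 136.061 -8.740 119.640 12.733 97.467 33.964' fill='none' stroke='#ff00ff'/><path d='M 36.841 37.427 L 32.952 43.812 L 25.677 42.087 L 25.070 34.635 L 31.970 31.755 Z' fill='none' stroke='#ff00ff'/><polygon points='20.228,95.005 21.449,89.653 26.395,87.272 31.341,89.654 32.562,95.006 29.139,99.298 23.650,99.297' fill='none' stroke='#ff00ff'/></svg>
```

(bCNC post)
(Date: synthetic)
G21
G90
G0 X146.558 Y99.633
M3 S486
G1 X134.093 Y112.241 F2046
G1 X117.716 Y103.383
G1 X97.467 Y83.874
G0 X36.841 Y80.411
M3 S486
G1 X32.952 Y74.026 F2046
G1 X25.677 Y75.751
G1 X25.070 Y83.203
G1 X31.970 Y86.083
G1 X36.841 Y80.411
G0 X20.228 Y22.833
M3 S486
G1 X21.449 Y28.185 F2046
G1 X26.395 Y30.566
G1 X31.341 Y28.184
G1 X32.562 Y22.832
G1 X29.139 Y18.540
G1 X23.650 Y18.541
G1 X20.228 Y22.833
M5
G0 X0.000 Y0.000

1 u = 1 mm; y_m = 117.838 − y.

[1] `<path>` cubic bezier, #ff00ff→score S486 F2046: (146.558,99.633) → (134.093,112.241) → (117.716,103.383) → (97.467,83.874)

[2] `<path>` regular polygon, #ff00ff→score S486 F2046: (36.841,80.411) → (32.952,74.026) → (25.677,75.751) → (25.070,83.203) → (31.970,86.083) → (36.841,80.411) (closed)

[3] `<polygon>` regular polygon, #ff00ff→score S486 F2046: (20.228,22.833) → (21.449,28.185) → (26.395,30.566) → (31.341,28.184) → (32.562,22.832) → (29.139,18.540) → (23.650,18.541) → (20.228,22.833) (closed)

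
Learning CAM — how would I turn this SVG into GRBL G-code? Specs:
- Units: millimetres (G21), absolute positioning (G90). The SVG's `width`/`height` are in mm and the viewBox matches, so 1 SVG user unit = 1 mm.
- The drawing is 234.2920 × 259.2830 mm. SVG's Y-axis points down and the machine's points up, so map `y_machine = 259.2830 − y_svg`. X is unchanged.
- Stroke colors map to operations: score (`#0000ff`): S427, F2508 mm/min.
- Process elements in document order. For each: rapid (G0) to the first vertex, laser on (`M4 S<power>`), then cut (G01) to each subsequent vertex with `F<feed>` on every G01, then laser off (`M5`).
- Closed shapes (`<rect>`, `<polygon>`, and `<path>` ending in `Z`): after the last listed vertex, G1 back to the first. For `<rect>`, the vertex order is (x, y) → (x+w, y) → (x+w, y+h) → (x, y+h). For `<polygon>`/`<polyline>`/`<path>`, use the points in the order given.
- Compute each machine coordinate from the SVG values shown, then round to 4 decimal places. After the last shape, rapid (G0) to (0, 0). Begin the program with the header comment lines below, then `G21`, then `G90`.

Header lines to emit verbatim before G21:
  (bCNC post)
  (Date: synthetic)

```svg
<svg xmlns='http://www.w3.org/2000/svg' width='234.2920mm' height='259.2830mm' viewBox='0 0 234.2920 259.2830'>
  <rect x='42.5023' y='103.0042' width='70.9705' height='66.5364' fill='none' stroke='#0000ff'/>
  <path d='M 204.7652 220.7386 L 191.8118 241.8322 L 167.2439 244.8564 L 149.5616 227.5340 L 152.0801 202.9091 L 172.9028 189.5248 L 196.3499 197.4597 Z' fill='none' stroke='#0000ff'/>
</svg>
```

1 u = 1 mm; y_m = 259.2830 − y.

[1] `<rect>` rectangle, #0000ff→score S427 F2508: (42.5023,156.2788) → (113.4728,156.2788) → (113.4728,89.7424) → (42.5023,89.7424) → (42.5023,156.2788) (closed)

[2] `<path>` regular polygon, #0000ff→score S427 F2508: (204.7652,38.5444) → (191.8118,17.4508) → (167.2439,14.4266) → (149.5616,31.7490) → (152.0801,56.3739) → (172.9028,69.7582) → (196.3499,61.8233) → (204.7652,38.5444) (closed)

(bCNC post)
(Date: synthetic)
G21
G90
G0 X42.5023 Y156.2788
M4 S427
G01 X113.4728 Y156.2788 F2508
G01 X113.4728 Y89.7424 F2508
G01 X42.5023 Y89.7424 F2508
G01 X42.5023 Y156.2788 F2508
M5
G0 X204.7652 Y38.5444
M4 S427
G01 X191.8118 Y17.4508 F2508
G01 X167.2439 Y14.4266 F2508
G01 X149.5616 Y31.7490 F2508
G01 X152.0801 Y56.3739 F2508
G01 X172.9028 Y69.7582 F2508
G01 X196.3499 Y61.8233 F2508
G01 X204.7652 Y38.5444 F2508
M5
G0 X0.0000 Y0.0000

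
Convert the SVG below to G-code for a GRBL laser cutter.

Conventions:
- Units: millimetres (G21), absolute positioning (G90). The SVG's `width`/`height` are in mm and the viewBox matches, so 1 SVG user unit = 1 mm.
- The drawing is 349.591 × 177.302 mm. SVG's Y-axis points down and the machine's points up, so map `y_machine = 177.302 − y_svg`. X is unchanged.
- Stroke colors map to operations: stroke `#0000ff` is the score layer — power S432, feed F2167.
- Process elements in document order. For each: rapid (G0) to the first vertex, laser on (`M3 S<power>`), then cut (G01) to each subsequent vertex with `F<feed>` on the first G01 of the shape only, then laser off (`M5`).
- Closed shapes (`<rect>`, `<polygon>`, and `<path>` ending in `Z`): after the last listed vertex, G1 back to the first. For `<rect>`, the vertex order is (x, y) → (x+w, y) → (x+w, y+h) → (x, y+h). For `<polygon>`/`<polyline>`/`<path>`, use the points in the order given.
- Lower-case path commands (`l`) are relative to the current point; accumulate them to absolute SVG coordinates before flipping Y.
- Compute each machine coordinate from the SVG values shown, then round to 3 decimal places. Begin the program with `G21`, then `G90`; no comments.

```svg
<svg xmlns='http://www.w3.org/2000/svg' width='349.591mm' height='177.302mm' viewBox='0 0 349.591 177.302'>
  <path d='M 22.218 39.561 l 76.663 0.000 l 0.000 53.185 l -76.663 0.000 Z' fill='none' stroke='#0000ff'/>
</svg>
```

Since the viewBox matches the mm dimensions, user units are millimetres directly. The only transform is the Y-flip y_m = 177.302 − y_svg.

Shape 1 is a rectangle drawn with `<path>`. Its stroke #0000ff means score at S432, F2167. After flipping Y the toolpath is (22.218,137.741) → (98.881,137.741) → (98.881,84.556) → (22.218,84.556) → (22.218,137.741), returning to the start.

G21
G90
G0 X22.218 Y137.741
M3 S432
G01 X98.881 Y137.741 F2167
G01 X98.881 Y84.556
G01 X22.218 Y84.556
G01 X22.218 Y137.741
M5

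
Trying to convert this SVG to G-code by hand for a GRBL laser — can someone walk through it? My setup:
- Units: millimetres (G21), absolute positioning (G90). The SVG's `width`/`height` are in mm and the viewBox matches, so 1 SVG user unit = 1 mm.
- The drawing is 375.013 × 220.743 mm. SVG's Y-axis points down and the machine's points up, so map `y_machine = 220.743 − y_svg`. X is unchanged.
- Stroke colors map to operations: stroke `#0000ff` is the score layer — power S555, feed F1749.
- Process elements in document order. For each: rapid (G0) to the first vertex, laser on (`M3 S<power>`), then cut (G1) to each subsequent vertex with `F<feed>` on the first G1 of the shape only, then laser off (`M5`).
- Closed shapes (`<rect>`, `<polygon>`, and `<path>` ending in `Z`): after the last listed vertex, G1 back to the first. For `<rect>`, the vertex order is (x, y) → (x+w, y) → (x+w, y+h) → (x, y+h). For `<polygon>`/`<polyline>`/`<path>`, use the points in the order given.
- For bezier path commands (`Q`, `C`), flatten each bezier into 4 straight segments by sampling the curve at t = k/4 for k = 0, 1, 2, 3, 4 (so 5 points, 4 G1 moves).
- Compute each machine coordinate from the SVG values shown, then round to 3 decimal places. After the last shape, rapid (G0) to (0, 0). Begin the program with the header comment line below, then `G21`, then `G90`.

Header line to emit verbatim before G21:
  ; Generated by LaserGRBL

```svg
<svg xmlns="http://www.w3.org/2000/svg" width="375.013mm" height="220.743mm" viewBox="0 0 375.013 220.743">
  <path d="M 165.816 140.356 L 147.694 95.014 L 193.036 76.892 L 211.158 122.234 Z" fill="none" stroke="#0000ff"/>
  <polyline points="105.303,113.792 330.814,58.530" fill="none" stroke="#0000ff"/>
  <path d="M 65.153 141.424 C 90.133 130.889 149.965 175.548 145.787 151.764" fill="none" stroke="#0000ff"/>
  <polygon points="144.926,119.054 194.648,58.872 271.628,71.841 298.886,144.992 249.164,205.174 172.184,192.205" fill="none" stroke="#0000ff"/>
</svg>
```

Since the viewBox matches the mm dimensions, user units are millimetres directly. The only transform is the Y-flip y_m = 220.743 − y_svg.

Shape 1 is a regular polygon drawn with `<path>`. Its stroke #0000ff means score at S555, F1749. After flipping Y the toolpath is (165.816,80.387) → (147.694,125.729) → (193.036,143.851) → (211.158,98.509) → (165.816,80.387), returning to the start.

Shape 2 is a line segment drawn with `<polyline>`. Its stroke #0000ff means score at S555, F1749. After flipping Y the toolpath is (105.303,106.951) → (330.814,162.213).

Shape 3 is a cubic bezier drawn with `<path>`. Its stroke #0000ff means score at S555, F1749. After flipping Y the toolpath is (65.153,79.319) → (88.878,78.803) → (116.404,69.181) → (138.463,62.042) → (145.787,68.979).

Shape 4 is a regular polygon drawn with `<polygon>`. Its stroke #0000ff means score at S555, F1749. After flipping Y the toolpath is (144.926,101.689) → (194.648,161.871) → (271.628,148.902) → (298.886,75.751) → (249.164,15.569) → (172.184,28.538) → (144.926,101.689), returning to the start.

; Generated by LaserGRBL
G21
G90
G0 X165.816 Y80.387
M3 S555
G1 X147.694 Y125.729 F1749
G1 X193.036 Y143.851
G1 X211.158 Y98.509
G1 X165.816 Y80.387
M5
G0 X105.303 Y106.951
M3 S555
G1 X330.814 Y162.213 F1749
M5
G0 X65.153 Y79.319
M3 S555
G1 X88.878 Y78.803 F1749
G1 X116.404 Y69.181
G1 X138.463 Y62.042
G1 X145.787 Y68.979
M5
G0 X144.926 Y101.689
M3 S555
G1 X194.648 Y161.871 F1749
G1 X271.628 Y148.902
G1 X298.886 Y75.751
G1 X249.164 Y15.569
G1 X172.184 Y28.538
G1 X144.926 Y101.689
M5
G0 X0.000 Y0.000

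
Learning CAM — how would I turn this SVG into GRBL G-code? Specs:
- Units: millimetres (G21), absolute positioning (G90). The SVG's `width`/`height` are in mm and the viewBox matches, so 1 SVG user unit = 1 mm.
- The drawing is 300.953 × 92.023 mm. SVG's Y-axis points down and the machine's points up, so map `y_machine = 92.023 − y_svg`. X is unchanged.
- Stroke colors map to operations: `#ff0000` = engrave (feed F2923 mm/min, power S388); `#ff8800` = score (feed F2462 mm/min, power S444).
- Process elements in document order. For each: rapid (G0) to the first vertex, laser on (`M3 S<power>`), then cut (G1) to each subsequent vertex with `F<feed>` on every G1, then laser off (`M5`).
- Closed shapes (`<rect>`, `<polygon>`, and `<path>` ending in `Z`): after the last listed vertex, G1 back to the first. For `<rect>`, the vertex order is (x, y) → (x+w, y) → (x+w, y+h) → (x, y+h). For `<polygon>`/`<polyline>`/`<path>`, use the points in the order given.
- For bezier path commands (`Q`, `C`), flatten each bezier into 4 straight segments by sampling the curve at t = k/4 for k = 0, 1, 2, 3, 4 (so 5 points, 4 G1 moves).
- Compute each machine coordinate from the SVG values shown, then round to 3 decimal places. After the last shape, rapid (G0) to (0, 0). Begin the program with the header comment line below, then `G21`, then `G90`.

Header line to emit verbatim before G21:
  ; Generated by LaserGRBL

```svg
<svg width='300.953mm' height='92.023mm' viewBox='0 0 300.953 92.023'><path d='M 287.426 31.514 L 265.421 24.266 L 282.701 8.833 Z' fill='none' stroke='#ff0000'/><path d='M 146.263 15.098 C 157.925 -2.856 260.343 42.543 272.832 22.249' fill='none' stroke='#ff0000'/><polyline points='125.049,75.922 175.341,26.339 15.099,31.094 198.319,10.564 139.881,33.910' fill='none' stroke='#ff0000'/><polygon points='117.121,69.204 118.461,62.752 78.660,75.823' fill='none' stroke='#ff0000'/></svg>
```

1 u = 1 mm; y_m = 92.023 − y.

[1] `<path>` regular polygon, #ff0000→engrave S388 F2923: (287.426,60.509) → (265.421,67.757) → (282.701,83.190) → (287.426,60.509) (closed)

[2] `<path>` cubic bezier, #ff0000→engrave S388 F2923: (146.263,76.925) → (169.203,80.528) → (209.237,72.472) → (249.427,64.855) → (272.832,69.774)

[3] `<polyline>` open polyline, #ff0000→engrave S388 F2923: (125.049,16.101) → (175.341,65.684) → (15.099,60.929) → (198.319,81.459) → (139.881,58.113)

[4] `<polygon>` closed polygon, #ff0000→engrave S388 F2923: (117.121,22.819) → (118.461,29.271) → (78.660,16.200) → (117.121,22.819) (closed)

; Generated by LaserGRBL
G21
G90
G0 X287.426 Y60.509
M3 S388
G1 X265.421 Y67.757 F2923
G1 X282.701 Y83.190 F2923
G1 X287.426 Y60.509 F2923
M5
G0 X146.263 Y76.925
M3 S388
G1 X169.203 Y80.528 F2923
G1 X209.237 Y72.472 F2923
G1 X249.427 Y64.855 F2923
G1 X272.832 Y69.774 F2923
M5
G0 X125.049 Y16.101
M3 S388
G1 X175.341 Y65.684 F2923
G1 X15.099 Y60.929 F2923
G1 X198.319 Y81.459 F2923
G1 X139.881 Y58.113 F2923
M5
G0 X117.121 Y22.819
M3 S388
G1 X118.461 Y29.271 F2923
G1 X78.660 Y16.200 F2923
G1 X117.121 Y22.819 F2923
M5
G0 X0.000 Y0.000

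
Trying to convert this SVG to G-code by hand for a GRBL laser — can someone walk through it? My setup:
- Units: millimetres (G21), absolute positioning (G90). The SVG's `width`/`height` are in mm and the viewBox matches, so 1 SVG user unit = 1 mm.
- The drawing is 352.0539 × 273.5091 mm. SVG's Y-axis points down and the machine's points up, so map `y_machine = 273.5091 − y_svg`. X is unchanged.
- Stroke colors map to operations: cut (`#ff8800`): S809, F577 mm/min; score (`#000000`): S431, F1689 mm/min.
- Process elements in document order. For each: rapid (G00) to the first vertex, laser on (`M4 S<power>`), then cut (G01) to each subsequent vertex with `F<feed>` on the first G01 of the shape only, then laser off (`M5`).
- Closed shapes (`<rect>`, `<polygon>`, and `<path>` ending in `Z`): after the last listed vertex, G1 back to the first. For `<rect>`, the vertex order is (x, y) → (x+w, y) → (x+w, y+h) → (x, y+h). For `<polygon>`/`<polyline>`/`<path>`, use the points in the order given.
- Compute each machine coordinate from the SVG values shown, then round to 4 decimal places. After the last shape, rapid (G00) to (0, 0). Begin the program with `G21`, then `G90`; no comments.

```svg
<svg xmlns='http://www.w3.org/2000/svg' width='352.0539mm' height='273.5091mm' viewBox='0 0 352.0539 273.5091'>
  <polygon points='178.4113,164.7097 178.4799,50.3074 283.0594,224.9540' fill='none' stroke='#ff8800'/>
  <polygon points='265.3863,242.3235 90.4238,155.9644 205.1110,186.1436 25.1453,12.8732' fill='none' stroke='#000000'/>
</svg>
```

G21
G90
G00 X178.4113 Y108.7994
M4 S809
G01 X178.4799 Y223.2017 F577
G01 X283.0594 Y48.5551
G01 X178.4113 Y108.7994
M5
G00 X265.3863 Y31.1856
M4 S431
G01 X90.4238 Y117.5447 F1689
G01 X205.1110 Y87.3655
G01 X25.1453 Y260.6359
G01 X265.3863 Y31.1856
M5
G00 X0.0000 Y0.0000

viewBox `0 0 352.0539 273.5091` with mm width/height → 1 unit = 1 mm. Flip: y_m = 273.5091 − y_svg.

**Shape 1** — `<polygon>` closed polygon, stroke `#ff8800` → cut (S809, F577). Machine vertices: (178.4113,108.7994) → (178.4799,223.2017) → (283.0594,48.5551) → (178.4113,108.7994). Closed: final G1 returns to the first vertex.

**Shape 2** — `<polygon>` closed polygon, stroke `#000000` → score (S431, F1689). Machine vertices: (265.3863,31.1856) → (90.4238,117.5447) → (205.1110,87.3655) → (25.1453,260.6359) → (265.3863,31.1856). Closed: final G1 returns to the first vertex.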